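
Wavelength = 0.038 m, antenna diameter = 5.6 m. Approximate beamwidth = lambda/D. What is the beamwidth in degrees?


BW_rad = 0.038 / 5.6 = 0.006786
BW_deg = 0.39 degrees

0.39 degrees


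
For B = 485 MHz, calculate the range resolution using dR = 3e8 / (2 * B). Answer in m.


dR = 3e8 / (2 * 485000000.0) = 0.31 m

0.31 m


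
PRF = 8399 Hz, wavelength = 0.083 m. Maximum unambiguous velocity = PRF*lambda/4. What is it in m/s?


V_ua = 8399 * 0.083 / 4 = 174.3 m/s

174.3 m/s


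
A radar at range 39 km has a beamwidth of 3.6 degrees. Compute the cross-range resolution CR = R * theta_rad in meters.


BW_rad = 0.062831853
CR = 39000 * 0.062831853 = 2450.4 m

2450.4 m


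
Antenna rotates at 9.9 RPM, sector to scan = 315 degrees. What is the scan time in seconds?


t = 315 / (9.9 * 360) * 60 = 5.3 s

5.3 s


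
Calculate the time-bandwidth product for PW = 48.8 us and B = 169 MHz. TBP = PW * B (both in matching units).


TBP = 48.8 * 169 = 8247.2

8247.2


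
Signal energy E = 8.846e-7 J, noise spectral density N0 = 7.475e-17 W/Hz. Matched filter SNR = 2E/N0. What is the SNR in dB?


SNR_lin = 2 * 8.846e-7 / 7.475e-17 = 2.367e10
SNR_dB = 10*log10(2.367e10) = 103.7 dB

103.7 dB


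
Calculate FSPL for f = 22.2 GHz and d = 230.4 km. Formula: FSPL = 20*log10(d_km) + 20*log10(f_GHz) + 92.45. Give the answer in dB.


20*log10(230.4) = 47.25
20*log10(22.2) = 26.93
FSPL = 166.6 dB

166.6 dB


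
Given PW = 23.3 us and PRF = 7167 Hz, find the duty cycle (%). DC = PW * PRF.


DC = 23.3e-6 * 7167 * 100 = 16.7%

16.7%


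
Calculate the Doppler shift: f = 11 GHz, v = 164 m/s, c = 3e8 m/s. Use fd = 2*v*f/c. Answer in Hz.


fd = 2 * 164 * 11000000000.0 / 3e8 = 12026.7 Hz

12026.7 Hz


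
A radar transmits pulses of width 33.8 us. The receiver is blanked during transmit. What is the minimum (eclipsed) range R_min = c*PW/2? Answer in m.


R_min = 3e8 * 33.8e-6 / 2 = 5070.0 m

5070.0 m


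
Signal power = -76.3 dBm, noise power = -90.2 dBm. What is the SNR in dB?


SNR = -76.3 - (-90.2) = 13.9 dB

13.9 dB


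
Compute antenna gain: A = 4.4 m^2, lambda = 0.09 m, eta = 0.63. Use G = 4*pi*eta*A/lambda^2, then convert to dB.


G_linear = 4*pi*0.63*4.4/0.09^2 = 4300.49
G_dB = 10*log10(4300.49) = 36.3 dB

36.3 dB


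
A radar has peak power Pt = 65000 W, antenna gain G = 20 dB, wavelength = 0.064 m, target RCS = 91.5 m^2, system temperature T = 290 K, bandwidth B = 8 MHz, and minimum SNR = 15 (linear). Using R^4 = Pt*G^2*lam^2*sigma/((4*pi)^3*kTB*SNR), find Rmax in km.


G_lin = 10^(20/10) = 100.0
R^4 = 65000 * 100.0^2 * 0.064^2 * 91.5 / ((4*pi)^3 * 1.38e-23 * 290 * 8000000.0 * 15)
R^4 = 2.55627e17 m^4
R_max = (2.55627e17)^(1/4) = 22485.5 m = 22.5 km

22.5 km


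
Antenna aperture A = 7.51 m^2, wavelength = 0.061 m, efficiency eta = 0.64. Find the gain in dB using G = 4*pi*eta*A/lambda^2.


G_linear = 4*pi*0.64*7.51/0.061^2 = 16231.93
G_dB = 10*log10(16231.93) = 42.1 dB

42.1 dB


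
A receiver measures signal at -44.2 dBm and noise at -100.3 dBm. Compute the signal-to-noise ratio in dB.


SNR = -44.2 - (-100.3) = 56.1 dB

56.1 dB


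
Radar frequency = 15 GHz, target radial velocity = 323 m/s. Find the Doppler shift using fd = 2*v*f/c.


fd = 2 * 323 * 15000000000.0 / 3e8 = 32300.0 Hz

32300.0 Hz


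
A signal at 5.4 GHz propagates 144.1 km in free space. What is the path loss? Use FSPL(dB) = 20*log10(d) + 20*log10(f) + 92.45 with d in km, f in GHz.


20*log10(144.1) = 43.17
20*log10(5.4) = 14.65
FSPL = 150.3 dB

150.3 dB


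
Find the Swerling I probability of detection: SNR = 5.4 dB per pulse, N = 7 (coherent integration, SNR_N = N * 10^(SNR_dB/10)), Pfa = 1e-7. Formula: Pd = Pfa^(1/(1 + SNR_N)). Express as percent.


SNR_lin = 10^(5.4/10) = 3.46737
SNR_N = 7 * 3.46737 = 24.27159
1/(1 + SNR_N) = 1/25.27159 = 0.0395701
Pd = (1e-7)^0.0395701 = 0.52846
Pd = 52.8%

52.8%


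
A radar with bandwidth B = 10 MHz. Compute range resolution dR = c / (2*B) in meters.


dR = 3e8 / (2 * 10000000.0) = 15.0 m

15.0 m


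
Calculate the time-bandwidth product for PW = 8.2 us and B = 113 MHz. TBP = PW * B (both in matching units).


TBP = 8.2 * 113 = 926.6

926.6


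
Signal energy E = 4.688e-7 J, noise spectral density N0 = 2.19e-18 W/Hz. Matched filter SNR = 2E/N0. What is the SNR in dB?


SNR_lin = 2 * 4.688e-7 / 2.19e-18 = 4.281e11
SNR_dB = 10*log10(4.281e11) = 116.3 dB

116.3 dB


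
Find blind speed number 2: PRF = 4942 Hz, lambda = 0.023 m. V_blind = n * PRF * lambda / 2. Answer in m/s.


V_blind = 2 * 4942 * 0.023 / 2 = 113.7 m/s

113.7 m/s


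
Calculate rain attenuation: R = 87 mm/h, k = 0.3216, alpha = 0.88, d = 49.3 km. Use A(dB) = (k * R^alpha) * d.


gamma = 0.3216 * 87^0.88 = 16.37167 dB/km
A = 16.37167 * 49.3 = 807.12 dB

807.12 dB


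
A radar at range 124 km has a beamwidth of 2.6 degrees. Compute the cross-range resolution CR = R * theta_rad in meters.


BW_rad = 0.045378561
CR = 124000 * 0.045378561 = 5626.9 m

5626.9 m


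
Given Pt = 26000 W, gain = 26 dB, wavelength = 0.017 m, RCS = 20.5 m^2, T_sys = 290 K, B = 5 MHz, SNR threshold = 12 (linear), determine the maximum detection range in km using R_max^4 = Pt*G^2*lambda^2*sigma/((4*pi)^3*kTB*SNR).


G_lin = 10^(26/10) = 398.107171
R^4 = 26000 * 398.107171^2 * 0.017^2 * 20.5 / ((4*pi)^3 * 1.38e-23 * 290 * 5000000.0 * 12)
R^4 = 5.1235e16 m^4
R_max = (5.1235e16)^(1/4) = 15045.0 m = 15.0 km

15.0 km


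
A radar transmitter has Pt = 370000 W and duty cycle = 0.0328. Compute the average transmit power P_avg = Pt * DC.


P_avg = 370000 * 0.0328 = 12136.0 W

12136.0 W


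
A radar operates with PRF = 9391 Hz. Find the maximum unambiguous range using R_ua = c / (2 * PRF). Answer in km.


R_ua = 3e8 / (2 * 9391) = 15972.7 m = 16.0 km

16.0 km


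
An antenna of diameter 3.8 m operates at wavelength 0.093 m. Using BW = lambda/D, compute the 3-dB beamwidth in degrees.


BW_rad = 0.093 / 3.8 = 0.024474
BW_deg = 1.4 degrees

1.4 degrees


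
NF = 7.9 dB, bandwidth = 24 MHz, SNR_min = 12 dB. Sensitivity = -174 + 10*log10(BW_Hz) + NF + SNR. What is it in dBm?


10*log10(24000000.0) = 73.8
S = -174 + 73.8 + 7.9 + 12 = -80.3 dBm

-80.3 dBm


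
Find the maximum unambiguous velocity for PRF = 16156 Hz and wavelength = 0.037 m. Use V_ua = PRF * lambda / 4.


V_ua = 16156 * 0.037 / 4 = 149.4 m/s

149.4 m/s


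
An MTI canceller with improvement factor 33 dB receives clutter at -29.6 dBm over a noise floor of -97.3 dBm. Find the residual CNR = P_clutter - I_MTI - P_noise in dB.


CNR = -29.6 - 33 - (-97.3) = 34.7 dB

34.7 dB


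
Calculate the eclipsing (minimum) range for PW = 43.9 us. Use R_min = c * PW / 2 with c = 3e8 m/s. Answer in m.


R_min = 3e8 * 43.9e-6 / 2 = 6585.0 m

6585.0 m


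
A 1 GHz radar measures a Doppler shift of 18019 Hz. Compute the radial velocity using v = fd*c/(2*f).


v = 18019 * 3e8 / (2 * 1000000000.0) = 2702.9 m/s

2702.9 m/s


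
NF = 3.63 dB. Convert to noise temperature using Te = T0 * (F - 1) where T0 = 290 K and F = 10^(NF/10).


NF_lin = 10^(3.63/10) = 2.306747
Te = 290 * (2.306747 - 1) = 379.0 K

379.0 K


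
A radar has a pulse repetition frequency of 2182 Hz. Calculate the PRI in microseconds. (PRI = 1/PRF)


PRI = 1/2182 = 0.0004582951 s = 458.3 us

458.3 us


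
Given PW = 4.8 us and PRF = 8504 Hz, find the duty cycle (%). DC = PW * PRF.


DC = 4.8e-6 * 8504 * 100 = 4.08%

4.08%


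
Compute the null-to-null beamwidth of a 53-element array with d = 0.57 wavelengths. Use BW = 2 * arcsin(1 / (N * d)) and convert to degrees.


1/(N*d) = 1/(53*0.57) = 0.033102
BW = 2*arcsin(0.033102) = 3.8 degrees

3.8 degrees


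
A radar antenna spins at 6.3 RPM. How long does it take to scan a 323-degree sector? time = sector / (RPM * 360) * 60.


t = 323 / (6.3 * 360) * 60 = 8.54 s

8.54 s


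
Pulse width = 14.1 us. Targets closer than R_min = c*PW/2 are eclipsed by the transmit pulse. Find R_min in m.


R_min = 3e8 * 14.1e-6 / 2 = 2115.0 m

2115.0 m


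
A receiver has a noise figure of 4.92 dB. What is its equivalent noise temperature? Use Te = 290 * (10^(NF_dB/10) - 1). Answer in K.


NF_lin = 10^(4.92/10) = 3.10456
Te = 290 * (3.10456 - 1) = 610.3 K

610.3 K


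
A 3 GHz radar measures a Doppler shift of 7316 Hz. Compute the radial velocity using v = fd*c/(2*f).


v = 7316 * 3e8 / (2 * 3000000000.0) = 365.8 m/s

365.8 m/s


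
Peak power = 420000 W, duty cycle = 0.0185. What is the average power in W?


P_avg = 420000 * 0.0185 = 7770.0 W

7770.0 W


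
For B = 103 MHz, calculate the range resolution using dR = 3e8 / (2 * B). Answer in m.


dR = 3e8 / (2 * 103000000.0) = 1.46 m

1.46 m


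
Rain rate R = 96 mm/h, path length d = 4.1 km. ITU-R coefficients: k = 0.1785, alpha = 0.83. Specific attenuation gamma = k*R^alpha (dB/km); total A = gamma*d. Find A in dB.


gamma = 0.1785 * 96^0.83 = 7.887209 dB/km
A = 7.887209 * 4.1 = 32.34 dB

32.34 dB


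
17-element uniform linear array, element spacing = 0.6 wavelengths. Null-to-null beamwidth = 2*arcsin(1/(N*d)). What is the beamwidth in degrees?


1/(N*d) = 1/(17*0.6) = 0.098039
BW = 2*arcsin(0.098039) = 11.3 degrees

11.3 degrees


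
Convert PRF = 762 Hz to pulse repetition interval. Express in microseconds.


PRI = 1/762 = 0.001312336 s = 1312.3 us

1312.3 us


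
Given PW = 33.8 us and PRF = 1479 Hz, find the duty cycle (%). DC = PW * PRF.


DC = 33.8e-6 * 1479 * 100 = 5.0%

5.0%


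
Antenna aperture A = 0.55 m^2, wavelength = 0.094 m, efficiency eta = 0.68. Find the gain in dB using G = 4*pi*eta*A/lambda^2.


G_linear = 4*pi*0.68*0.55/0.094^2 = 531.89
G_dB = 10*log10(531.89) = 27.3 dB

27.3 dB


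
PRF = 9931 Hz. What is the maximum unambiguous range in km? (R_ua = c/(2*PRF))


R_ua = 3e8 / (2 * 9931) = 15104.2 m = 15.1 km

15.1 km


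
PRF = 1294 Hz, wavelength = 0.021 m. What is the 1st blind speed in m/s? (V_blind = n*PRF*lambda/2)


V_blind = 1 * 1294 * 0.021 / 2 = 13.6 m/s

13.6 m/s


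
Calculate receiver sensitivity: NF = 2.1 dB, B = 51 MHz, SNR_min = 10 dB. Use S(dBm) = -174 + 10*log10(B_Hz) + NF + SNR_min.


10*log10(51000000.0) = 77.08
S = -174 + 77.08 + 2.1 + 10 = -84.8 dBm

-84.8 dBm


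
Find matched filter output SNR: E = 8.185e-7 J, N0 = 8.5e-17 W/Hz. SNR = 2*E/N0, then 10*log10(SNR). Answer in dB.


SNR_lin = 2 * 8.185e-7 / 8.5e-17 = 1.926e10
SNR_dB = 10*log10(1.926e10) = 102.8 dB

102.8 dB


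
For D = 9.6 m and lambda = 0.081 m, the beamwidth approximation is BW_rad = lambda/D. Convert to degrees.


BW_rad = 0.081 / 9.6 = 0.008438
BW_deg = 0.48 degrees

0.48 degrees


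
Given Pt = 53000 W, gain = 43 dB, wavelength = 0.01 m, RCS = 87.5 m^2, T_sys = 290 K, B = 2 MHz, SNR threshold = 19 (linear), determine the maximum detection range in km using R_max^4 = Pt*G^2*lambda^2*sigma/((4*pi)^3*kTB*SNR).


G_lin = 10^(43/10) = 19952.62315
R^4 = 53000 * 19952.62315^2 * 0.01^2 * 87.5 / ((4*pi)^3 * 1.38e-23 * 290 * 2000000.0 * 19)
R^4 = 6.11778e20 m^4
R_max = (6.11778e20)^(1/4) = 157270.9 m = 157.3 km

157.3 km


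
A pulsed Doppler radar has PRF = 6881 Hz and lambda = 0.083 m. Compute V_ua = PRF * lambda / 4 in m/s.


V_ua = 6881 * 0.083 / 4 = 142.8 m/s

142.8 m/s


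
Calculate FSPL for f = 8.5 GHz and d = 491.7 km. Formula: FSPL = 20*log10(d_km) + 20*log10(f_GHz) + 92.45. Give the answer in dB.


20*log10(491.7) = 53.83
20*log10(8.5) = 18.59
FSPL = 164.9 dB

164.9 dB


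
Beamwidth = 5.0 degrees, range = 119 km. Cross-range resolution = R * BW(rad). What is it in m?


BW_rad = 0.087266463
CR = 119000 * 0.087266463 = 10384.7 m

10384.7 m


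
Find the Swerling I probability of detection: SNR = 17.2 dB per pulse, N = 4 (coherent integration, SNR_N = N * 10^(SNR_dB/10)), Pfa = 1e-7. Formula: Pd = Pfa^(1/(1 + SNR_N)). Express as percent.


SNR_lin = 10^(17.2/10) = 52.48075
SNR_N = 4 * 52.48075 = 209.923
1/(1 + SNR_N) = 1/210.923 = 0.0047411
Pd = (1e-7)^0.0047411 = 0.92643
Pd = 92.6%

92.6%


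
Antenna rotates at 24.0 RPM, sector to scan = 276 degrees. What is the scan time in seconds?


t = 276 / (24.0 * 360) * 60 = 1.92 s

1.92 s


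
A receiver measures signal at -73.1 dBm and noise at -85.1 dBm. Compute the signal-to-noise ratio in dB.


SNR = -73.1 - (-85.1) = 12.0 dB

12.0 dB


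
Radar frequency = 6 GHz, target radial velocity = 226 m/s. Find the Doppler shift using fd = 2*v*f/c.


fd = 2 * 226 * 6000000000.0 / 3e8 = 9040.0 Hz

9040.0 Hz


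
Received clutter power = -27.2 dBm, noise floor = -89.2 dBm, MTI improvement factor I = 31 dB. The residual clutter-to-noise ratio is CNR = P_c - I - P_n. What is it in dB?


CNR = -27.2 - 31 - (-89.2) = 31.0 dB

31.0 dB


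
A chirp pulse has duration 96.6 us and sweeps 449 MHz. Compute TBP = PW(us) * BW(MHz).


TBP = 96.6 * 449 = 43373.4

43373.4


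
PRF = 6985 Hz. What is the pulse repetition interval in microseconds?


PRI = 1/6985 = 0.0001431639 s = 143.2 us

143.2 us


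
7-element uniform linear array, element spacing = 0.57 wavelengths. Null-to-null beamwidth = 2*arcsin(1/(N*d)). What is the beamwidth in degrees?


1/(N*d) = 1/(7*0.57) = 0.250627
BW = 2*arcsin(0.250627) = 29.0 degrees

29.0 degrees


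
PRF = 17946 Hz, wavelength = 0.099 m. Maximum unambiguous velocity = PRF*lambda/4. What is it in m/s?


V_ua = 17946 * 0.099 / 4 = 444.2 m/s

444.2 m/s


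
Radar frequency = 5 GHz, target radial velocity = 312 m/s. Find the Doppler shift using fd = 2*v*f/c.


fd = 2 * 312 * 5000000000.0 / 3e8 = 10400.0 Hz

10400.0 Hz


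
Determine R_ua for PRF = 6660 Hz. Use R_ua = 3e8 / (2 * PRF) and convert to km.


R_ua = 3e8 / (2 * 6660) = 22522.5 m = 22.5 km

22.5 km


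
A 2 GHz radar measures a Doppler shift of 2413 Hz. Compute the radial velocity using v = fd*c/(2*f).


v = 2413 * 3e8 / (2 * 2000000000.0) = 181.0 m/s

181.0 m/s


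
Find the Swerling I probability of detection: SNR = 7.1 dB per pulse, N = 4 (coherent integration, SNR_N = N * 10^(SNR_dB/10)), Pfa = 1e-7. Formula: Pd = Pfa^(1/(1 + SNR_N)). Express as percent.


SNR_lin = 10^(7.1/10) = 5.12861
SNR_N = 4 * 5.12861 = 20.51444
1/(1 + SNR_N) = 1/21.51444 = 0.0464804
Pd = (1e-7)^0.0464804 = 0.47276
Pd = 47.3%

47.3%


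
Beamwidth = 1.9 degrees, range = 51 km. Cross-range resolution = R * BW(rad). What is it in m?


BW_rad = 0.033161256
CR = 51000 * 0.033161256 = 1691.2 m

1691.2 m


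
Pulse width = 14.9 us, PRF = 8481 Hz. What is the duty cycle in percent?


DC = 14.9e-6 * 8481 * 100 = 12.64%

12.64%


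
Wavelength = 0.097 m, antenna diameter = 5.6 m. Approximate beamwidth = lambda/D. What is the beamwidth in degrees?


BW_rad = 0.097 / 5.6 = 0.017321
BW_deg = 0.99 degrees

0.99 degrees


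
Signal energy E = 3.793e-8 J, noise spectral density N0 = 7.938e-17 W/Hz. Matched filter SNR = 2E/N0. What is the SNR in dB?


SNR_lin = 2 * 3.793e-8 / 7.938e-17 = 9.557e8
SNR_dB = 10*log10(9.557e8) = 89.8 dB

89.8 dB


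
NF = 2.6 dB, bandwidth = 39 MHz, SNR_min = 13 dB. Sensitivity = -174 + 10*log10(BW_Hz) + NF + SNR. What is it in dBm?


10*log10(39000000.0) = 75.91
S = -174 + 75.91 + 2.6 + 13 = -82.5 dBm

-82.5 dBm


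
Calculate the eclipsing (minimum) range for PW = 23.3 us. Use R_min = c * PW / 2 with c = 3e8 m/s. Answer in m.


R_min = 3e8 * 23.3e-6 / 2 = 3495.0 m

3495.0 m


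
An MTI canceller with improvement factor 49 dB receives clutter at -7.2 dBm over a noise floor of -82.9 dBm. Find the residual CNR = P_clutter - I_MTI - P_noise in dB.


CNR = -7.2 - 49 - (-82.9) = 26.7 dB

26.7 dB


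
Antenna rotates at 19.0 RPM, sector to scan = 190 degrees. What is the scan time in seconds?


t = 190 / (19.0 * 360) * 60 = 1.67 s

1.67 s


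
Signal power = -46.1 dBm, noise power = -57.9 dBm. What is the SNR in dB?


SNR = -46.1 - (-57.9) = 11.8 dB

11.8 dB


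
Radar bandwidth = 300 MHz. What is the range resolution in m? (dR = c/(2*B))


dR = 3e8 / (2 * 300000000.0) = 0.5 m

0.5 m


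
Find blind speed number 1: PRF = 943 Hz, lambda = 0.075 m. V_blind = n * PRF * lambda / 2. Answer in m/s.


V_blind = 1 * 943 * 0.075 / 2 = 35.4 m/s

35.4 m/s


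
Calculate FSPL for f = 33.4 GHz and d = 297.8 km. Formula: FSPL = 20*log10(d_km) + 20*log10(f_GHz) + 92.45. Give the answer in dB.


20*log10(297.8) = 49.48
20*log10(33.4) = 30.47
FSPL = 172.4 dB

172.4 dB


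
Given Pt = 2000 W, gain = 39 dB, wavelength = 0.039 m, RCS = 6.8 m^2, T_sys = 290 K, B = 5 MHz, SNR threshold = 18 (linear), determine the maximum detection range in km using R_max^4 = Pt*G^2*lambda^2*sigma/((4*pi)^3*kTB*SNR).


G_lin = 10^(39/10) = 7943.282347
R^4 = 2000 * 7943.282347^2 * 0.039^2 * 6.8 / ((4*pi)^3 * 1.38e-23 * 290 * 5000000.0 * 18)
R^4 = 1.82608e18 m^4
R_max = (1.82608e18)^(1/4) = 36760.4 m = 36.8 km

36.8 km


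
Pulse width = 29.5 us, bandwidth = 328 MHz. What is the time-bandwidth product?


TBP = 29.5 * 328 = 9676.0

9676.0


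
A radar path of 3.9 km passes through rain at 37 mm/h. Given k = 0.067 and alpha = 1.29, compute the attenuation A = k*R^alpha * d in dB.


gamma = 0.067 * 37^1.29 = 7.064071 dB/km
A = 7.064071 * 3.9 = 27.55 dB

27.55 dB


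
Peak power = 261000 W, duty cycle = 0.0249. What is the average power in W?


P_avg = 261000 * 0.0249 = 6498.9 W

6498.9 W


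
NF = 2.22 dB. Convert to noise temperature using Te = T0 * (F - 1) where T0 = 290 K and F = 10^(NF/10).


NF_lin = 10^(2.22/10) = 1.667247
Te = 290 * (1.667247 - 1) = 193.5 K

193.5 K


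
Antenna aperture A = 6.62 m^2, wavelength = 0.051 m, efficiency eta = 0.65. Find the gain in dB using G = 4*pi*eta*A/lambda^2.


G_linear = 4*pi*0.65*6.62/0.051^2 = 20789.35
G_dB = 10*log10(20789.35) = 43.2 dB

43.2 dB


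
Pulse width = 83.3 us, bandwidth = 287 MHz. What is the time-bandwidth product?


TBP = 83.3 * 287 = 23907.1

23907.1


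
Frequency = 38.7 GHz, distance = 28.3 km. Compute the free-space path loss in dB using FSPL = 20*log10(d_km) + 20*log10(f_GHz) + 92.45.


20*log10(28.3) = 29.04
20*log10(38.7) = 31.75
FSPL = 153.2 dB

153.2 dB


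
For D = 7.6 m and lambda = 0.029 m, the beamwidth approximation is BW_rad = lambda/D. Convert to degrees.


BW_rad = 0.029 / 7.6 = 0.003816
BW_deg = 0.22 degrees

0.22 degrees


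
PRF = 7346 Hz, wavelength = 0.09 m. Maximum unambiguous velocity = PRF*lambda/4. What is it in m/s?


V_ua = 7346 * 0.09 / 4 = 165.3 m/s

165.3 m/s


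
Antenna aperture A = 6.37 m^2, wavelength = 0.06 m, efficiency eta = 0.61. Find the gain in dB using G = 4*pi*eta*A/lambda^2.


G_linear = 4*pi*0.61*6.37/0.06^2 = 13563.65
G_dB = 10*log10(13563.65) = 41.3 dB

41.3 dB


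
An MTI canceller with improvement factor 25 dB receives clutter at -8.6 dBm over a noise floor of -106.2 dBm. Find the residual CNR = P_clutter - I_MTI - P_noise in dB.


CNR = -8.6 - 25 - (-106.2) = 72.6 dB

72.6 dB


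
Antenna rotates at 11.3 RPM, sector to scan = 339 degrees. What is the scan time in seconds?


t = 339 / (11.3 * 360) * 60 = 5.0 s

5.0 s


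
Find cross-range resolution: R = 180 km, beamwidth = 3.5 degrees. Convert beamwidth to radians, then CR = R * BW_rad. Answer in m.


BW_rad = 0.061086524
CR = 180000 * 0.061086524 = 10995.6 m

10995.6 m


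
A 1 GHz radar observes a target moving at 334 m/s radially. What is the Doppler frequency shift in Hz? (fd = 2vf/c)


fd = 2 * 334 * 1000000000.0 / 3e8 = 2226.7 Hz

2226.7 Hz


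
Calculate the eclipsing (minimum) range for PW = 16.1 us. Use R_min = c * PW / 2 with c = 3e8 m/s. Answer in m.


R_min = 3e8 * 16.1e-6 / 2 = 2415.0 m

2415.0 m


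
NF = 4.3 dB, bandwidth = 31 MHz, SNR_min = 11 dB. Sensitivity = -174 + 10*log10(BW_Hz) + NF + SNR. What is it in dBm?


10*log10(31000000.0) = 74.91
S = -174 + 74.91 + 4.3 + 11 = -83.8 dBm

-83.8 dBm


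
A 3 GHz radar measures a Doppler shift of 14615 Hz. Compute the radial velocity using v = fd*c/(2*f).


v = 14615 * 3e8 / (2 * 3000000000.0) = 730.8 m/s

730.8 m/s


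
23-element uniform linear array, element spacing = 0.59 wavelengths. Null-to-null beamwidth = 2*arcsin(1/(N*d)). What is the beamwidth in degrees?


1/(N*d) = 1/(23*0.59) = 0.073692
BW = 2*arcsin(0.073692) = 8.5 degrees

8.5 degrees


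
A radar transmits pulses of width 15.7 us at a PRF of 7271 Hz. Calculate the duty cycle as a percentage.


DC = 15.7e-6 * 7271 * 100 = 11.42%

11.42%


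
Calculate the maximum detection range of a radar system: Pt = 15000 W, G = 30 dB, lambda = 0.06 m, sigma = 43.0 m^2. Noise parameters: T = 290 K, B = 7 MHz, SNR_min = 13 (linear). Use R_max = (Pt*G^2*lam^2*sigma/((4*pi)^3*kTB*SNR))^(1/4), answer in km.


G_lin = 10^(30/10) = 1000.0
R^4 = 15000 * 1000.0^2 * 0.06^2 * 43.0 / ((4*pi)^3 * 1.38e-23 * 290 * 7000000.0 * 13)
R^4 = 3.21303e18 m^4
R_max = (3.21303e18)^(1/4) = 42337.8 m = 42.3 km

42.3 km


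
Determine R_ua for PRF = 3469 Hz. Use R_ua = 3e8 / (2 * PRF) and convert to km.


R_ua = 3e8 / (2 * 3469) = 43240.1 m = 43.2 km

43.2 km


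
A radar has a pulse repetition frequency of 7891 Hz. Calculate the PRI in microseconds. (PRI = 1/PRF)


PRI = 1/7891 = 0.0001267267 s = 126.7 us

126.7 us


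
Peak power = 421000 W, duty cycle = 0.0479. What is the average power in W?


P_avg = 421000 * 0.0479 = 20165.9 W

20165.9 W


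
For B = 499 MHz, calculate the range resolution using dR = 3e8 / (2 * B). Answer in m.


dR = 3e8 / (2 * 499000000.0) = 0.3 m

0.3 m


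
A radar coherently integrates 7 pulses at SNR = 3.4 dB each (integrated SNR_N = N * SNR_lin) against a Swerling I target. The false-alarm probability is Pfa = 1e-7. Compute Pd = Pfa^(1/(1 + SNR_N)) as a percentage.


SNR_lin = 10^(3.4/10) = 2.18776
SNR_N = 7 * 2.18776 = 15.31432
1/(1 + SNR_N) = 1/16.31432 = 0.0612958
Pd = (1e-7)^0.0612958 = 0.37233
Pd = 37.2%

37.2%


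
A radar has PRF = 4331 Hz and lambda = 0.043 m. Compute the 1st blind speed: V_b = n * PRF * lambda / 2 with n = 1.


V_blind = 1 * 4331 * 0.043 / 2 = 93.1 m/s

93.1 m/s


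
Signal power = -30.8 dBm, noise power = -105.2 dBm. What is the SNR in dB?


SNR = -30.8 - (-105.2) = 74.4 dB

74.4 dB


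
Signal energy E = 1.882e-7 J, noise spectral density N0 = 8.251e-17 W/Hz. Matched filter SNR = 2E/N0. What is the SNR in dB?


SNR_lin = 2 * 1.882e-7 / 8.251e-17 = 4.562e9
SNR_dB = 10*log10(4.562e9) = 96.6 dB

96.6 dB


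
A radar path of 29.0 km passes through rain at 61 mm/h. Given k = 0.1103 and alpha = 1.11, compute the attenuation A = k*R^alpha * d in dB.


gamma = 0.1103 * 61^1.11 = 10.575274 dB/km
A = 10.575274 * 29.0 = 306.68 dB

306.68 dB


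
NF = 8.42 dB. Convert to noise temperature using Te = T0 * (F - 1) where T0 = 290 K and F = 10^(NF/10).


NF_lin = 10^(8.42/10) = 6.950243
Te = 290 * (6.950243 - 1) = 1725.6 K

1725.6 K


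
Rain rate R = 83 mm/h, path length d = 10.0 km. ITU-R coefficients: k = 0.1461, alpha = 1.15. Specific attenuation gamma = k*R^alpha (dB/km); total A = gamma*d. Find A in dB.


gamma = 0.1461 * 83^1.15 = 23.528271 dB/km
A = 23.528271 * 10.0 = 235.28 dB

235.28 dB


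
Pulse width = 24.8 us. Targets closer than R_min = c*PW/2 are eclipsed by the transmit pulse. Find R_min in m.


R_min = 3e8 * 24.8e-6 / 2 = 3720.0 m

3720.0 m


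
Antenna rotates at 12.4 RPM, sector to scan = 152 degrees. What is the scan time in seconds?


t = 152 / (12.4 * 360) * 60 = 2.04 s

2.04 s


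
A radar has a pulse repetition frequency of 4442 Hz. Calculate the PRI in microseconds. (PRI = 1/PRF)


PRI = 1/4442 = 0.0002251238 s = 225.1 us

225.1 us


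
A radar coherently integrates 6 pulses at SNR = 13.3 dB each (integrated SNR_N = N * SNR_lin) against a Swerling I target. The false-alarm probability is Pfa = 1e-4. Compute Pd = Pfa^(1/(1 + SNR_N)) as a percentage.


SNR_lin = 10^(13.3/10) = 21.37962
SNR_N = 6 * 21.37962 = 128.27772
1/(1 + SNR_N) = 1/129.27772 = 0.0077353
Pd = (1e-4)^0.0077353 = 0.93123
Pd = 93.1%

93.1%


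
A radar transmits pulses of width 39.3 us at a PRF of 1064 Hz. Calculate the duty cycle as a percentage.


DC = 39.3e-6 * 1064 * 100 = 4.18%

4.18%


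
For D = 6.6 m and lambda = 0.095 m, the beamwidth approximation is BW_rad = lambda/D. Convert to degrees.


BW_rad = 0.095 / 6.6 = 0.014394
BW_deg = 0.82 degrees

0.82 degrees


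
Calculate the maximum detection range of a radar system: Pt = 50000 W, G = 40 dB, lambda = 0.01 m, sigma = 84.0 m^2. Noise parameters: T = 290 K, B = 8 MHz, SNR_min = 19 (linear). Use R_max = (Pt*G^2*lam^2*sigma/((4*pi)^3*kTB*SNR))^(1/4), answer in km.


G_lin = 10^(40/10) = 10000.0
R^4 = 50000 * 10000.0^2 * 0.01^2 * 84.0 / ((4*pi)^3 * 1.38e-23 * 290 * 8000000.0 * 19)
R^4 = 3.47936e19 m^4
R_max = (3.47936e19)^(1/4) = 76802.4 m = 76.8 km

76.8 km


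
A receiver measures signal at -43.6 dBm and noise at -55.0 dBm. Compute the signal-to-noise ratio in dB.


SNR = -43.6 - (-55.0) = 11.4 dB

11.4 dB


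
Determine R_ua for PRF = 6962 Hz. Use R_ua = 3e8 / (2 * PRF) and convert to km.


R_ua = 3e8 / (2 * 6962) = 21545.5 m = 21.5 km

21.5 km


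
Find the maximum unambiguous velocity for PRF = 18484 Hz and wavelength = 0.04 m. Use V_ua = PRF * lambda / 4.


V_ua = 18484 * 0.04 / 4 = 184.8 m/s

184.8 m/s


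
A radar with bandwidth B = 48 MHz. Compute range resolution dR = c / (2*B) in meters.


dR = 3e8 / (2 * 48000000.0) = 3.13 m

3.13 m


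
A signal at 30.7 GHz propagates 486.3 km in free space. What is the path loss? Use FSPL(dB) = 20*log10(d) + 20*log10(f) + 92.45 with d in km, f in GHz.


20*log10(486.3) = 53.74
20*log10(30.7) = 29.74
FSPL = 175.9 dB

175.9 dB


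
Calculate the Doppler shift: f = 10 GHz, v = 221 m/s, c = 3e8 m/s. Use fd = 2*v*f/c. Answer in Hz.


fd = 2 * 221 * 10000000000.0 / 3e8 = 14733.3 Hz

14733.3 Hz


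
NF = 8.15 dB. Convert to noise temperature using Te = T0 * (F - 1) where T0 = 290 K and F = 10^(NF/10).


NF_lin = 10^(8.15/10) = 6.531306
Te = 290 * (6.531306 - 1) = 1604.1 K

1604.1 K


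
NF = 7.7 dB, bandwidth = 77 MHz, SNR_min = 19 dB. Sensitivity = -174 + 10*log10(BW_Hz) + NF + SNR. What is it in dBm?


10*log10(77000000.0) = 78.86
S = -174 + 78.86 + 7.7 + 19 = -68.4 dBm

-68.4 dBm


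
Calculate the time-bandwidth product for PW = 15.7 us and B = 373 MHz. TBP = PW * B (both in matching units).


TBP = 15.7 * 373 = 5856.1

5856.1


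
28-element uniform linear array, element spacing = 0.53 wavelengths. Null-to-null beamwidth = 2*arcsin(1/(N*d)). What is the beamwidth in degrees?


1/(N*d) = 1/(28*0.53) = 0.067385
BW = 2*arcsin(0.067385) = 7.7 degrees

7.7 degrees


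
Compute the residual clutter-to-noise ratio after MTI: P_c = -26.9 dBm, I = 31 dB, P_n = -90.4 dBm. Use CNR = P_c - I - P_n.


CNR = -26.9 - 31 - (-90.4) = 32.5 dB

32.5 dB


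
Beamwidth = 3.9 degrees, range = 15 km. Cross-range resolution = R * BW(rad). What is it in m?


BW_rad = 0.068067841
CR = 15000 * 0.068067841 = 1021.0 m

1021.0 m


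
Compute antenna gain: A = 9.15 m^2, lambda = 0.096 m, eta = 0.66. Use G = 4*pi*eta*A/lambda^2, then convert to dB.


G_linear = 4*pi*0.66*9.15/0.096^2 = 8234.41
G_dB = 10*log10(8234.41) = 39.2 dB

39.2 dB


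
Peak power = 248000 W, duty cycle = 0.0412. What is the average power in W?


P_avg = 248000 * 0.0412 = 10217.6 W

10217.6 W


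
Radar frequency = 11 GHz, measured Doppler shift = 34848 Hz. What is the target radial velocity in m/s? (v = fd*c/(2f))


v = 34848 * 3e8 / (2 * 11000000000.0) = 475.2 m/s

475.2 m/s


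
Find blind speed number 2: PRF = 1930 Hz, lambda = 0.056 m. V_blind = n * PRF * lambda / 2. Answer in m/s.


V_blind = 2 * 1930 * 0.056 / 2 = 108.1 m/s

108.1 m/s


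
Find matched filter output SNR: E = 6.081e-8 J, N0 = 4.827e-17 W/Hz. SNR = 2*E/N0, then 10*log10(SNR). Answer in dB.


SNR_lin = 2 * 6.081e-8 / 4.827e-17 = 2.52e9
SNR_dB = 10*log10(2.52e9) = 94.0 dB

94.0 dB


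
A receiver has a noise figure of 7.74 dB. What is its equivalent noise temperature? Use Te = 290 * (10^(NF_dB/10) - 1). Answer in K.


NF_lin = 10^(7.74/10) = 5.942922
Te = 290 * (5.942922 - 1) = 1433.4 K

1433.4 K


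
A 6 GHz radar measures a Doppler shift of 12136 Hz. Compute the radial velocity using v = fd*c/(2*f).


v = 12136 * 3e8 / (2 * 6000000000.0) = 303.4 m/s

303.4 m/s


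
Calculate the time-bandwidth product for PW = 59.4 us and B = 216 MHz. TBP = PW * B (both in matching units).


TBP = 59.4 * 216 = 12830.4

12830.4


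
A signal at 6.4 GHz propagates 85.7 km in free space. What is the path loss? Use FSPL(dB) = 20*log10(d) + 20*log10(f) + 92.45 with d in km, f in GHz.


20*log10(85.7) = 38.66
20*log10(6.4) = 16.12
FSPL = 147.2 dB

147.2 dB


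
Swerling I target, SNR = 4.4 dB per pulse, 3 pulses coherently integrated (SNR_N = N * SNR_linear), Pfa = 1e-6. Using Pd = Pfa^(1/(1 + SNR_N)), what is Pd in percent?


SNR_lin = 10^(4.4/10) = 2.75423
SNR_N = 3 * 2.75423 = 8.26269
1/(1 + SNR_N) = 1/9.26269 = 0.10796
Pd = (1e-6)^0.10796 = 0.22503
Pd = 22.5%

22.5%


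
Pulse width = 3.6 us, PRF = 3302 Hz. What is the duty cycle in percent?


DC = 3.6e-6 * 3302 * 100 = 1.19%

1.19%


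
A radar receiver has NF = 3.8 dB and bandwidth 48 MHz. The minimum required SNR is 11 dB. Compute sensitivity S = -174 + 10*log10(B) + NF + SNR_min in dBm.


10*log10(48000000.0) = 76.81
S = -174 + 76.81 + 3.8 + 11 = -82.4 dBm

-82.4 dBm


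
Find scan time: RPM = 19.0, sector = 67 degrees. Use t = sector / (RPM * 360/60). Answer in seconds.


t = 67 / (19.0 * 360) * 60 = 0.59 s

0.59 s


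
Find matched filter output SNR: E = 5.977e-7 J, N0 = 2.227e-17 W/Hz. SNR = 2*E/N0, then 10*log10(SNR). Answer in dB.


SNR_lin = 2 * 5.977e-7 / 2.227e-17 = 5.368e10
SNR_dB = 10*log10(5.368e10) = 107.3 dB

107.3 dB


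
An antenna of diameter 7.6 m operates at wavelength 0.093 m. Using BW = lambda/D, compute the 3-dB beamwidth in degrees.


BW_rad = 0.093 / 7.6 = 0.012237
BW_deg = 0.7 degrees

0.7 degrees


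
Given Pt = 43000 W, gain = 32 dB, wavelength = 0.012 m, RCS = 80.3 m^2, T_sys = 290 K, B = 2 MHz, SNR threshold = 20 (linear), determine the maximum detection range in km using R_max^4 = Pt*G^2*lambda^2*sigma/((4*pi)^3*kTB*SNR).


G_lin = 10^(32/10) = 1584.893192
R^4 = 43000 * 1584.893192^2 * 0.012^2 * 80.3 / ((4*pi)^3 * 1.38e-23 * 290 * 2000000.0 * 20)
R^4 = 3.9317e18 m^4
R_max = (3.9317e18)^(1/4) = 44529.2 m = 44.5 km

44.5 km


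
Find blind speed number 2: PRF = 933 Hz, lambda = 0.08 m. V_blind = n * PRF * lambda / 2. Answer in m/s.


V_blind = 2 * 933 * 0.08 / 2 = 74.6 m/s

74.6 m/s


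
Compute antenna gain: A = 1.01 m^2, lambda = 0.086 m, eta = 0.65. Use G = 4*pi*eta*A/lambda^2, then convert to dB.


G_linear = 4*pi*0.65*1.01/0.086^2 = 1115.44
G_dB = 10*log10(1115.44) = 30.5 dB

30.5 dB


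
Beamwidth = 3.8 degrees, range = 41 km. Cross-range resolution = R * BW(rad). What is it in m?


BW_rad = 0.066322512
CR = 41000 * 0.066322512 = 2719.2 m

2719.2 m


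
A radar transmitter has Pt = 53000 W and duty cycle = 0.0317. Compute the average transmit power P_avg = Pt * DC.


P_avg = 53000 * 0.0317 = 1680.1 W

1680.1 W


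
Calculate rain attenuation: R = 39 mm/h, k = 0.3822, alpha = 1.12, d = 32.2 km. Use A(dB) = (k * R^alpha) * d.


gamma = 0.3822 * 39^1.12 = 23.135721 dB/km
A = 23.135721 * 32.2 = 744.97 dB

744.97 dB


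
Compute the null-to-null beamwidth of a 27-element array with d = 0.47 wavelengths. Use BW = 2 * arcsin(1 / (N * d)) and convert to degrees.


1/(N*d) = 1/(27*0.47) = 0.078802
BW = 2*arcsin(0.078802) = 9.0 degrees

9.0 degrees


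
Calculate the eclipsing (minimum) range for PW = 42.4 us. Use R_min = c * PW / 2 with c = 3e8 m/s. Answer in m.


R_min = 3e8 * 42.4e-6 / 2 = 6360.0 m

6360.0 m


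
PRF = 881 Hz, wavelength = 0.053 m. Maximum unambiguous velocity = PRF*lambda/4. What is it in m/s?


V_ua = 881 * 0.053 / 4 = 11.7 m/s

11.7 m/s


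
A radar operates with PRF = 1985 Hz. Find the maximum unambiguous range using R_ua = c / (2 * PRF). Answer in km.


R_ua = 3e8 / (2 * 1985) = 75566.8 m = 75.6 km

75.6 km


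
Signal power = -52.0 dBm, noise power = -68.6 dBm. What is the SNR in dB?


SNR = -52.0 - (-68.6) = 16.6 dB

16.6 dB


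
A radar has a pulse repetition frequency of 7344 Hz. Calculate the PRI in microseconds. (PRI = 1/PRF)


PRI = 1/7344 = 0.0001361656 s = 136.2 us

136.2 us


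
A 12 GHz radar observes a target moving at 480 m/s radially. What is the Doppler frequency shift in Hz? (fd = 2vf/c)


fd = 2 * 480 * 12000000000.0 / 3e8 = 38400.0 Hz

38400.0 Hz


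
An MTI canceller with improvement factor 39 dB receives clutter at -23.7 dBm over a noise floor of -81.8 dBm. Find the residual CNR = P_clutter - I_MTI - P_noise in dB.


CNR = -23.7 - 39 - (-81.8) = 19.1 dB

19.1 dB


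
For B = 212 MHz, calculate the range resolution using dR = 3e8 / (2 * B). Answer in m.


dR = 3e8 / (2 * 212000000.0) = 0.71 m

0.71 m


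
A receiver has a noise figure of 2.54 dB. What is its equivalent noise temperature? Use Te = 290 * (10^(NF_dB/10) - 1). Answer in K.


NF_lin = 10^(2.54/10) = 1.794734
Te = 290 * (1.794734 - 1) = 230.5 K

230.5 K


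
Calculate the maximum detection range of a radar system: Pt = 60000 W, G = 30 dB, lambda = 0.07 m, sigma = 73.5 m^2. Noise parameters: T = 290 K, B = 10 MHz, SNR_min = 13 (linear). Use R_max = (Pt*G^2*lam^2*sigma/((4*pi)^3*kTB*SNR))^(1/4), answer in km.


G_lin = 10^(30/10) = 1000.0
R^4 = 60000 * 1000.0^2 * 0.07^2 * 73.5 / ((4*pi)^3 * 1.38e-23 * 290 * 10000000.0 * 13)
R^4 = 2.09307e19 m^4
R_max = (2.09307e19)^(1/4) = 67638.8 m = 67.6 km

67.6 km


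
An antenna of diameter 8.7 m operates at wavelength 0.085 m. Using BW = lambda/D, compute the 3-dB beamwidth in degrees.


BW_rad = 0.085 / 8.7 = 0.00977
BW_deg = 0.56 degrees

0.56 degrees


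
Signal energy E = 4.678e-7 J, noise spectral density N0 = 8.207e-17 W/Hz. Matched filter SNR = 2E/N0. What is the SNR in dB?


SNR_lin = 2 * 4.678e-7 / 8.207e-17 = 1.14e10
SNR_dB = 10*log10(1.14e10) = 100.6 dB

100.6 dB


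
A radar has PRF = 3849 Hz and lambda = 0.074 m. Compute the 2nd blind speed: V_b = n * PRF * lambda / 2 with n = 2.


V_blind = 2 * 3849 * 0.074 / 2 = 284.8 m/s

284.8 m/s


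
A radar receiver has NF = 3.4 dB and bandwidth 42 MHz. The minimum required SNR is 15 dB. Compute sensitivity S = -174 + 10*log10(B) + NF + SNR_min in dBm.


10*log10(42000000.0) = 76.23
S = -174 + 76.23 + 3.4 + 15 = -79.4 dBm

-79.4 dBm


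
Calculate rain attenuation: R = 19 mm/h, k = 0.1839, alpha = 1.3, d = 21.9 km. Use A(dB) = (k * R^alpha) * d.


gamma = 0.1839 * 19^1.3 = 8.452037 dB/km
A = 8.452037 * 21.9 = 185.1 dB

185.1 dB


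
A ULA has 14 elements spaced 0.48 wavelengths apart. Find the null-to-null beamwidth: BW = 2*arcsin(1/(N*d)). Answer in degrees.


1/(N*d) = 1/(14*0.48) = 0.14881
BW = 2*arcsin(0.14881) = 17.1 degrees

17.1 degrees


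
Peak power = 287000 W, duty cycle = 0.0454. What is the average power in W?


P_avg = 287000 * 0.0454 = 13029.8 W

13029.8 W


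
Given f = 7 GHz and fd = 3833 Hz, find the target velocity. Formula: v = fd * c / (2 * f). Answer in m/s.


v = 3833 * 3e8 / (2 * 7000000000.0) = 82.1 m/s

82.1 m/s


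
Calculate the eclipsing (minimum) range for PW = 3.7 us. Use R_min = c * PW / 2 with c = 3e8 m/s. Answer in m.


R_min = 3e8 * 3.7e-6 / 2 = 555.0 m

555.0 m


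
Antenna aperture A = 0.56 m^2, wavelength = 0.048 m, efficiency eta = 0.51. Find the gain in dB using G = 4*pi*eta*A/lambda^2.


G_linear = 4*pi*0.51*0.56/0.048^2 = 1557.71
G_dB = 10*log10(1557.71) = 31.9 dB

31.9 dB


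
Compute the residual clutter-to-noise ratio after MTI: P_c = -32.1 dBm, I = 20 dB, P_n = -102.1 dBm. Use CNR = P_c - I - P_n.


CNR = -32.1 - 20 - (-102.1) = 50.0 dB

50.0 dB


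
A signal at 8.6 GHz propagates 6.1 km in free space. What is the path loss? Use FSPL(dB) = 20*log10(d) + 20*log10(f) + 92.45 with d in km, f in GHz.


20*log10(6.1) = 15.71
20*log10(8.6) = 18.69
FSPL = 126.8 dB

126.8 dB


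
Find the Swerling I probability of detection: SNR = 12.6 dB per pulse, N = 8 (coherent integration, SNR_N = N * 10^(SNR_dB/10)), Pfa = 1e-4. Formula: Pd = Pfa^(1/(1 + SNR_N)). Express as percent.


SNR_lin = 10^(12.6/10) = 18.19701
SNR_N = 8 * 18.19701 = 145.57608
1/(1 + SNR_N) = 1/146.57608 = 0.0068224
Pd = (1e-4)^0.0068224 = 0.9391
Pd = 93.9%

93.9%


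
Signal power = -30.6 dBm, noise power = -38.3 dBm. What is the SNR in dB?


SNR = -30.6 - (-38.3) = 7.7 dB

7.7 dB


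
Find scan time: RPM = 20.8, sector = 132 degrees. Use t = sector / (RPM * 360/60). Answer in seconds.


t = 132 / (20.8 * 360) * 60 = 1.06 s

1.06 s


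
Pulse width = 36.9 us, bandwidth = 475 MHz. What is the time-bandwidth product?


TBP = 36.9 * 475 = 17527.5

17527.5


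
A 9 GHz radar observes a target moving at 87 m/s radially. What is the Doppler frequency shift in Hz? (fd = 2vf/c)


fd = 2 * 87 * 9000000000.0 / 3e8 = 5220.0 Hz

5220.0 Hz


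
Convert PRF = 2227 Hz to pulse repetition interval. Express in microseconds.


PRI = 1/2227 = 0.0004490346 s = 449.0 us

449.0 us


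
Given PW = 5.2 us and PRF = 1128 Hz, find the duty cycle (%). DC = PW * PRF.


DC = 5.2e-6 * 1128 * 100 = 0.59%

0.59%


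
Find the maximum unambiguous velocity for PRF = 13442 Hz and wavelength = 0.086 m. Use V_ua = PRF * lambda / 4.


V_ua = 13442 * 0.086 / 4 = 289.0 m/s

289.0 m/s


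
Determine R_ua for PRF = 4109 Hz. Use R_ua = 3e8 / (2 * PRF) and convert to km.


R_ua = 3e8 / (2 * 4109) = 36505.2 m = 36.5 km

36.5 km


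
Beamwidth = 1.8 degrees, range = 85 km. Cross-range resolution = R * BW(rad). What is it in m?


BW_rad = 0.031415927
CR = 85000 * 0.031415927 = 2670.4 m

2670.4 m


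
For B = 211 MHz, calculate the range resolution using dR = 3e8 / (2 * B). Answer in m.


dR = 3e8 / (2 * 211000000.0) = 0.71 m

0.71 m


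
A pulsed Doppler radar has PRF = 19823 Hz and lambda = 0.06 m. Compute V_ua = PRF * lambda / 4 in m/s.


V_ua = 19823 * 0.06 / 4 = 297.3 m/s

297.3 m/s


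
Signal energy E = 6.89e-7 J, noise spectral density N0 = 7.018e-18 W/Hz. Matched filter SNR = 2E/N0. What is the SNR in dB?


SNR_lin = 2 * 6.89e-7 / 7.018e-18 = 1.964e11
SNR_dB = 10*log10(1.964e11) = 112.9 dB

112.9 dB


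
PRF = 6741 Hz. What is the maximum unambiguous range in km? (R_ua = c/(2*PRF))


R_ua = 3e8 / (2 * 6741) = 22251.9 m = 22.3 km

22.3 km


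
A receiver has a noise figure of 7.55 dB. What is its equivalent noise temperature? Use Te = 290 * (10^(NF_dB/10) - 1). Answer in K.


NF_lin = 10^(7.55/10) = 5.688529
Te = 290 * (5.688529 - 1) = 1359.7 K

1359.7 K


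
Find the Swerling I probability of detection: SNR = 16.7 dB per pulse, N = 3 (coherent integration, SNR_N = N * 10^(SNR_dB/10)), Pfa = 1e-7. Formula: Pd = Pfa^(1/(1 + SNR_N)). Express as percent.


SNR_lin = 10^(16.7/10) = 46.77351
SNR_N = 3 * 46.77351 = 140.32053
1/(1 + SNR_N) = 1/141.32053 = 0.0070761
Pd = (1e-7)^0.0070761 = 0.89221
Pd = 89.2%

89.2%


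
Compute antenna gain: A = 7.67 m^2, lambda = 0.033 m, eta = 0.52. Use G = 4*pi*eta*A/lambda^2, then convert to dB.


G_linear = 4*pi*0.52*7.67/0.033^2 = 46023.61
G_dB = 10*log10(46023.61) = 46.6 dB

46.6 dB


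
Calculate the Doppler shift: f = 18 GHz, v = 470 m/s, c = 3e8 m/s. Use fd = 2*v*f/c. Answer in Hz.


fd = 2 * 470 * 18000000000.0 / 3e8 = 56400.0 Hz

56400.0 Hz


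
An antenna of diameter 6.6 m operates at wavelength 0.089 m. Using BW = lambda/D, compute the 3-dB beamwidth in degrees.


BW_rad = 0.089 / 6.6 = 0.013485
BW_deg = 0.77 degrees

0.77 degrees
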